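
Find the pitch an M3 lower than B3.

G3

The third takes the letter from B down to G.
A major third spans 4 semitones, so from B3 the target pitch is G3.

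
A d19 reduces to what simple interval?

Take out 2 octaves (14 from the number): 19 − 14 = 5.
So a diminished nineteenth is 2 octaves plus a diminished fifth. The quality is unchanged.

diminished 5th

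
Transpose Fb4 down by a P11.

Cb3

Counting four letter names plus an octave down from F lands on C.
A perfect eleventh spans 17 semitones, so from Fb4 the target pitch is Cb3.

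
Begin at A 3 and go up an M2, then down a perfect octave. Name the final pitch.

B 2

A3 up a major second → B3 (2 semitones).
B3 down a perfect octave → B2 (12 semitones).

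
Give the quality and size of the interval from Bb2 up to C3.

B to C spans two letter names (B-C): a second.
The major second spans 2 semitones, and Bb2 to C3 is exactly 2 semitones — so this is a major second.

major second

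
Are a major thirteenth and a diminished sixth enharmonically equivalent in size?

21 semitones (major thirteenth) vs 7 semitones (diminished sixth): not equal.

No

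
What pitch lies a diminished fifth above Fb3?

Cbb4

Five letter names up from F: C.
Moving 6 semitones up from Fb3 (the size of a diminished fifth) reaches Cbb4.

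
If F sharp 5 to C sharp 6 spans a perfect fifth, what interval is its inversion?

perfect 4th

Interval numbers invert to sum to nine: 5 + 4 = 9, so a fifth inverts to a fourth.
Quality inverts too: perfect stays perfect. That makes the inversion a perfect fourth.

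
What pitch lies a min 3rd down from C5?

Counting three letter names down from C lands on A.
Moving 3 semitones down from C5 (the size of a minor third) reaches A4.

A4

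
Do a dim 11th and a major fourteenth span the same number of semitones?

No

A diminished eleventh is 16 semitones but a major fourteenth is 23 semitones — different sizes.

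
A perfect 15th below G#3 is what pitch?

A fifteenth keeps the letter name G, two octaves down from G.
Moving 24 semitones down from G#3 (the size of a perfect fifteenth) reaches G#1.

G#1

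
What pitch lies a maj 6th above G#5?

Counting six letter names up from G lands on E.
A major sixth spans 9 semitones, so from G#5 the target pitch is E#6.

E#6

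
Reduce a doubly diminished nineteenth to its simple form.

Subtracting seven from the interval number removes an octave: 19 − 14 = 5.
That makes a doubly diminished nineteenth a compound doubly diminished fifth — 2 octaves plus a doubly diminished fifth.

doubly diminished fifth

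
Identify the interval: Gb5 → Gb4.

Descending from Gb5 to Gb4 is the same interval as ascending Gb4 to Gb5.
G to G is the same letter name, plus an octave: an octave.
The perfect octave spans 12 semitones, and Gb4 to Gb5 is exactly 12 semitones — so this is a perfect octave.

perfect octave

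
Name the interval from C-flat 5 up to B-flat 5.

major 7th

C to B spans seven letter names (C-D-E-F-G-A-B) — that makes it a seventh of some quality.
Counting semitones, Cb5→Bb5 is 11, which is the major seventh.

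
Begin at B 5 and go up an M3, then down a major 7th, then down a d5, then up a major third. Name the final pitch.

C double-sharp 5

B5 up a major third → D#6 (4 semitones).
D#6 down a major seventh → E5 (11 semitones).
Down a diminished fifth from E5: A#4 (6 semitones down).
A major third up from A#4 is C##5.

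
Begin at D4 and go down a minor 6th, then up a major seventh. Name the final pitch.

E#4

A minor sixth down from D4 is F#3.
A major seventh up from F#3 is E#4.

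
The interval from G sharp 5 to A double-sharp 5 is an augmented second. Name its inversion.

diminished 7th

The rule of nine gives the new number: 9 − 2 = 7, so a second becomes a seventh.
And augmented becomes diminished under inversion, so we get a diminished seventh.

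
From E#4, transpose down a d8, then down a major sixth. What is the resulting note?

E#4 down a diminished octave → E##3 (11 semitones).
Down a major sixth from E##3: G##2 (9 semitones down).

G##2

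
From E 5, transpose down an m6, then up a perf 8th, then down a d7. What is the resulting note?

A minor sixth down from E5 is G#4.
G#4 up a perfect octave → G#5 (12 semitones).
G#5 down a diminished seventh → A##4 (9 semitones).

A double-sharp 4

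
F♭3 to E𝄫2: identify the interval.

major ninth

Descending from Fb3 to Ebb2 is the same interval as ascending Ebb2 to Fb3.
E to F spans two letter names (E-F), plus an octave: a ninth.
The major ninth spans 14 semitones, and Ebb2 to Fb3 is exactly 14 semitones — so this is a major ninth.
(Equivalently, a compound major second: a major second plus an octave.)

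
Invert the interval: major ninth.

m7

First reduce the compound major ninth to its simple form, a major second.
Inverted interval numbers add to nine, so a second pairs with a seventh (2 + 7 = 9).
The quality also flips — major becomes minor — giving a minor seventh.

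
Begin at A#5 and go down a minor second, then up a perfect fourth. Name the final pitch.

A minor second down from A#5 is G##5.
A perfect fourth up from G##5 is C##6.

C##6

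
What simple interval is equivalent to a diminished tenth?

diminished third

Each octave removed subtracts seven from the number: 10 − 7 = 3.
Quality carries through unchanged, so the simple form is a diminished third.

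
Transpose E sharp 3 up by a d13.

C 5

Six letters up from E (plus an octave) reaches C.
Moving 19 semitones up from E#3 (the size of a diminished thirteenth) reaches C5.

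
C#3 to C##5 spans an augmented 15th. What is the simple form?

Each octave removed subtracts seven from the number: 15 − 7 = 8.
That makes an augmented fifteenth a compound augmented octave — an octave plus an augmented octave.

A8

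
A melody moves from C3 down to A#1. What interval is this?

Descending from C3 to A#1 is the same interval as ascending A#1 to C3.
A to C spans three letter names (A-B-C), plus an octave — that makes it a tenth of some quality.
The major tenth is 16 semitones; here we have 14, two semitones narrower: diminished.
(Equivalently, a compound diminished third: a diminished third plus an octave.)

diminished 10th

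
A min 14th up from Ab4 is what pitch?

Gb6

The fourteenth's letter: A up seven letter names plus an octave → G.
A minor fourteenth is 22 semitones; 22 semitones up from Ab4 gives Gb6.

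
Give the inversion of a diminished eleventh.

First reduce the compound diminished eleventh to its simple form, a diminished fourth.
Interval numbers invert to sum to nine: 4 + 5 = 9, so a fourth inverts to a fifth.
The quality also flips — diminished becomes augmented — giving an augmented fifth.

augmented fifth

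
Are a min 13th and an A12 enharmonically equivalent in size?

A minor thirteenth spans 20 semitones, and an augmented twelfth also spans 20 semitones — they're enharmonic.

Yes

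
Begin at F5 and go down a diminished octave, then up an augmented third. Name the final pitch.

Down a diminished octave from F5: F#4 (11 semitones down).
Up an augmented third from F#4: A##4 (5 semitones up).

A##4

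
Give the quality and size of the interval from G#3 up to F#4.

G to F spans seven letter names (G-A-B-C-D-E-F), so the interval is some kind of seventh.
G#3 to F#4 is 10 semitones, a half step short of the major seventh (11), so this is minor.

minor 7th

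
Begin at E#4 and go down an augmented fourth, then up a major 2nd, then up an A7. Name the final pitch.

B##4

E#4 down an augmented fourth → B3 (6 semitones).
A major second up from B3 is C#4.
C#4 up an augmented seventh → B##4 (12 semitones).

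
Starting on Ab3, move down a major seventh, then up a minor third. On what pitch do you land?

Ab3 down a major seventh → Bbb2 (11 semitones).
Bbb2 up a minor third → Dbb3 (3 semitones).

Dbb3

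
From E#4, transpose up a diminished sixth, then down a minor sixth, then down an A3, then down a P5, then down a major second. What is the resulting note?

E#4 up a diminished sixth → C5 (7 semitones).
Down a minor sixth from C5: E4 (8 semitones down).
E4 down an augmented third → Cb4 (5 semitones).
A perfect fifth down from Cb4 is Fb3.
Down a major second from Fb3: Ebb3 (2 semitones down).

Ebb3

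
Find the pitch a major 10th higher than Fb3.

Counting three letter names plus an octave up from F lands on A.
A major tenth spans 16 semitones, so from Fb3 the target pitch is Ab4.

Ab4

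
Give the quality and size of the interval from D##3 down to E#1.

Descending from D##3 to E#1 is the same interval as ascending E#1 to D##3.
E to D spans seven letter names (E-F-G-A-B-C-D), plus an octave — that makes it a fourteenth of some quality.
The major fourteenth spans 23 semitones, and E#1 to D##3 is exactly 23 semitones — so this is a major fourteenth.
(Equivalently, a compound major seventh: a major seventh plus an octave.)

major 14th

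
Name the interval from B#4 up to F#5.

diminished fifth

B to F spans five letter names (B-C-D-E-F): a fifth.
The perfect fifth is 7 semitones; here we have 6, one semitone narrower: diminished.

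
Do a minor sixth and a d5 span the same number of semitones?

A minor sixth is 8 semitones but a diminished fifth is 6 semitones — different sizes.

No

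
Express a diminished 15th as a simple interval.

diminished octave

Subtracting seven from the interval number removes an octave: 15 − 7 = 8.
Quality carries through unchanged, so the simple form is a diminished octave.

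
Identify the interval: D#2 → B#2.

D to B spans six letter names (D-E-F-G-A-B) — that makes it a sixth of some quality.
D#2 to B#2 is 9 semitones, matching the major sixth exactly, so the quality is major.

M6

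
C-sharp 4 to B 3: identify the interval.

Descending from C#4 to B3 is the same interval as ascending B3 to C#4.
B to C spans two letter names (B-C): a second.
Counting semitones, B3→C#4 is 2, which is the major second.

major second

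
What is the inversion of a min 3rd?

major 6th

Interval numbers invert to sum to nine: 3 + 6 = 9, so a third inverts to a sixth.
The quality also flips — minor becomes major — giving a major sixth.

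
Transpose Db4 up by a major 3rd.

The third takes the letter from D up to F.
Moving 4 semitones up from Db4 (the size of a major third) reaches F4.

F4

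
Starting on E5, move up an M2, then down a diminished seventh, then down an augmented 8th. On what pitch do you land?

G#3

A major second up from E5 is F#5.
F#5 down a diminished seventh → G##4 (9 semitones).
An augmented octave down from G##4 is G#3.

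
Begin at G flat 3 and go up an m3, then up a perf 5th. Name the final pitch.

F flat 4

A minor third up from Gb3 is Bbb3.
Bbb3 up a perfect fifth → Fb4 (7 semitones).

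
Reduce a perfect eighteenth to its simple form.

perfect fourth

Each octave removed subtracts seven from the number: 18 − 14 = 4.
That makes a perfect eighteenth a compound perfect fourth — 2 octaves plus a perfect fourth.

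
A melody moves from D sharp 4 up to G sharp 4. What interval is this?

perfect 4th

D to G spans four letter names (D-E-F-G), so the interval is some kind of fourth.
The perfect fourth spans 5 semitones, and D#4 to G#4 is exactly 5 semitones — so this is a perfect fourth.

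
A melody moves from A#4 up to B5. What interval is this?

minor ninth

A to B spans two letter names (A-B), plus an octave — that makes it a ninth of some quality.
A major ninth would be 14 semitones, but A#4 to B5 is 13 — one semitone narrower, making it a minor ninth.
(Equivalently, a compound minor second: a minor second plus an octave.)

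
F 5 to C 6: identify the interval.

perfect fifth

F to C spans five letter names (F-G-A-B-C) — that makes it a fifth of some quality.
Counting semitones, F5→C6 is 7, which is the perfect fifth.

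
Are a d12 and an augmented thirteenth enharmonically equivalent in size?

A diminished twelfth spans 18 semitones; an augmented thirteenth spans 22 semitones. They differ by 4.

No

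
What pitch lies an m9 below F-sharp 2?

Two letters down from F (plus an octave) reaches E.
A minor ninth is 13 semitones; 13 semitones down from F#2 gives E#1.

E-sharp 1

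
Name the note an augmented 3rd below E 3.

C-flat 3

Three letter names down from E: C.
An augmented third spans 5 semitones, so from E3 the target pitch is Cb3.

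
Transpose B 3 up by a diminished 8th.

B-flat 4

For an octave the letter name doesn't change: still B, an octave up.
Moving 11 semitones up from B3 (the size of a diminished octave) reaches Bb4.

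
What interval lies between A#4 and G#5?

minor seventh

A to G spans seven letter names (A-B-C-D-E-F-G) — that makes it a seventh of some quality.
A#4 to G#5 is 10 semitones, a half step short of the major seventh (11), so this is minor.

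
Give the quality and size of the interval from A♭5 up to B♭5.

A to B spans two letter names (A-B): a second.
Ab5 to Bb5 is 2 semitones, matching the major second exactly, so the quality is major.

major second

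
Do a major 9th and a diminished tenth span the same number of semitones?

A major ninth = 14 semitones = a diminished tenth; enharmonically equal.

Yes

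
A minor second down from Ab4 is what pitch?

Counting two letter names down from A lands on G.
A minor second is 1 semitone; 1 semitone down from Ab4 gives G4.

G4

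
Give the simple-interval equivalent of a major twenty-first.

Each octave removed subtracts seven from the number: 21 − 14 = 7.
Quality carries through unchanged, so the simple form is a major seventh.

M7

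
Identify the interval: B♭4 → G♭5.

minor 6th

B to G spans six letter names (B-C-D-E-F-G) — that makes it a sixth of some quality.
At 8 semitones, Bb4→Gb5 falls one short of a major sixth: minor.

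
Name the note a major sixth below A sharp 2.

Six letter names down from A: C.
A major sixth spans 9 semitones, so from A#2 the target pitch is C#2.

C sharp 2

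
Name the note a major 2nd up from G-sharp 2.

Two letter names up from G: A.
A major second is 2 semitones; 2 semitones up from G#2 gives A#2.

A-sharp 2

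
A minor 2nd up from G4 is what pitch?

Ab4

Counting two letter names up from G lands on A.
A minor second is 1 semitone; 1 semitone up from G4 gives Ab4.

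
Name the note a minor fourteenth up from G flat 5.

Counting seven letter names plus an octave up from G lands on F.
A minor fourteenth is 22 semitones; 22 semitones up from Gb5 gives Fb7.

F flat 7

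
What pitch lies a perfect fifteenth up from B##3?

B##5

The letter stays B (same as the start), shifted two octaves up.
Moving 24 semitones up from B##3 (the size of a perfect fifteenth) reaches B##5.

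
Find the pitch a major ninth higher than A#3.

The ninth's letter: A up two letter names plus an octave → B.
A major ninth spans 14 semitones, so from A#3 the target pitch is B#4.

B#4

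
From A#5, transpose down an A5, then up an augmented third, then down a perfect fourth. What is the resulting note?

C##5

Down an augmented fifth from A#5: D5 (8 semitones down).
Up an augmented third from D5: F##5 (5 semitones up).
F##5 down a perfect fourth → C##5 (5 semitones).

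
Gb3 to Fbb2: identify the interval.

augmented ninth

Descending from Gb3 to Fbb2 is the same interval as ascending Fbb2 to Gb3.
F to G spans two letter names (F-G), plus an octave, so the interval is some kind of ninth.
The major ninth is 14 semitones; here we have 15, one semitone wider: augmented.
(Equivalently, a compound augmented second: an augmented second plus an octave.)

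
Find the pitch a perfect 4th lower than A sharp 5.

Four letter names down from A: E.
Moving 5 semitones down from A#5 (the size of a perfect fourth) reaches E#5.

E sharp 5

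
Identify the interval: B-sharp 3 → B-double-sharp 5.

B to B is the same letter name, plus 2 octaves, so the interval is some kind of fifteenth.
A perfect fifteenth would be 24 semitones; B#3 to B##5 is 25, one semitone wider, so the interval is augmented.
(Equivalently, a compound augmented octave: an augmented octave plus an octave.)

augmented 15th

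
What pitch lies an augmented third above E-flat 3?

G-sharp 3

Three letter names up from E: G.
An augmented third spans 5 semitones, so from Eb3 the target pitch is G#3.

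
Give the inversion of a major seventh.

Interval numbers invert to sum to nine: 7 + 2 = 9, so a seventh inverts to a second.
The quality also flips — major becomes minor — giving a minor second.

m2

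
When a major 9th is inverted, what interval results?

First reduce the compound major ninth to its simple form, a major second.
Interval numbers invert to sum to nine: 2 + 7 = 9, so a second inverts to a seventh.
Quality inverts too: major becomes minor. That makes the inversion a minor seventh.

m7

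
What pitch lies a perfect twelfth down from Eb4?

Counting five letter names plus an octave down from E lands on A.
A perfect twelfth is 19 semitones; 19 semitones down from Eb4 gives Ab2.

Ab2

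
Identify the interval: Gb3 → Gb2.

Descending from Gb3 to Gb2 is the same interval as ascending Gb2 to Gb3.
G to G is the same letter name, plus an octave — that makes it an octave of some quality.
The perfect octave spans 12 semitones, and Gb2 to Gb3 is exactly 12 semitones — so this is a perfect octave.

P8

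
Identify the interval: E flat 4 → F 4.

E to F spans two letter names (E-F), so the interval is some kind of second.
Eb4 to F4 is 2 semitones, matching the major second exactly, so the quality is major.

M2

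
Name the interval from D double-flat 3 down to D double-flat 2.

Descending from Dbb3 to Dbb2 is the same interval as ascending Dbb2 to Dbb3.
D to D is the same letter name, plus an octave, so the interval is some kind of octave.
Dbb2 to Dbb3 is 12 semitones, matching the perfect octave exactly, so the quality is perfect.

perfect octave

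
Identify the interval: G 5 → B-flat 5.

minor 3rd

G to B spans three letter names (G-A-B) — that makes it a third of some quality.
At 3 semitones, G5→Bb5 falls one short of a major third: minor.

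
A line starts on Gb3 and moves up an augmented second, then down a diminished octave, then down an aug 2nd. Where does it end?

Gb3 up an augmented second → A3 (3 semitones).
Down a diminished octave from A3: A#2 (11 semitones down).
An augmented second down from A#2 is G2.

G2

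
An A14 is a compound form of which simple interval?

Subtracting seven from the interval number removes an octave: 14 − 7 = 7.
So an augmented fourteenth is an octave plus an augmented seventh. The quality is unchanged.

augmented seventh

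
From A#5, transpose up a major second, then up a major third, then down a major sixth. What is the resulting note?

F##5

A#5 up a major second → B#5 (2 semitones).
B#5 up a major third → D##6 (4 semitones).
Down a major sixth from D##6: F##5 (9 semitones down).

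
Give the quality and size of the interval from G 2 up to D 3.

G to D spans five letter names (G-A-B-C-D) — that makes it a fifth of some quality.
Counting semitones, G2→D3 is 7, which is the perfect fifth.

perfect fifth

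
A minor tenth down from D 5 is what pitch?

B 3

Counting three letter names plus an octave down from D lands on B.
Moving 15 semitones down from D5 (the size of a minor tenth) reaches B3.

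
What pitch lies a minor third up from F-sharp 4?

A 4

The third takes the letter from F up to A.
A minor third spans 3 semitones, so from F#4 the target pitch is A4.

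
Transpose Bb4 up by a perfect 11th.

Counting four letter names plus an octave up from B lands on E.
Moving 17 semitones up from Bb4 (the size of a perfect eleventh) reaches Eb6.

Eb6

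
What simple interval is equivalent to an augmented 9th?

Subtracting seven from the interval number removes an octave: 9 − 7 = 2.
So an augmented ninth is an octave plus an augmented second. The quality is unchanged.

augmented second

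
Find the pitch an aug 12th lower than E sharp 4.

A 2

Counting five letter names plus an octave down from E lands on A.
An augmented twelfth is 20 semitones; 20 semitones down from E#4 gives A2.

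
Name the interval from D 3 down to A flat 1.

Descending from D3 to Ab1 is the same interval as ascending Ab1 to D3.
A to D spans four letter names (A-B-C-D), plus an octave — that makes it an eleventh of some quality.
A perfect eleventh would be 17 semitones; Ab1 to D3 is 18, one semitone wider, so the interval is augmented.
(Equivalently, a compound augmented fourth: an augmented fourth plus an octave.)

augmented eleventh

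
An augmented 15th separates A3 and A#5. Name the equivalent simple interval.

Each octave removed subtracts seven from the number: 15 − 7 = 8.
So an augmented fifteenth is an octave plus an augmented octave. The quality is unchanged.

augmented 8th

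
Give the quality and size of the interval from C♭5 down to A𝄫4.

Descending from Cb5 to Abb4 is the same interval as ascending Abb4 to Cb5.
A to C spans three letter names (A-B-C) — that makes it a third of some quality.
Counting semitones, Abb4→Cb5 is 4, which is the major third.

major 3rd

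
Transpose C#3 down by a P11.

Counting four letter names plus an octave down from C lands on G.
A perfect eleventh spans 17 semitones, so from C#3 the target pitch is G#1.

G#1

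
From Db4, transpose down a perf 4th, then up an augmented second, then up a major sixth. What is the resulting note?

G#4

Db4 down a perfect fourth → Ab3 (5 semitones).
Ab3 up an augmented second → B3 (3 semitones).
A major sixth up from B3 is G#4.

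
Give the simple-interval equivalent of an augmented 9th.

A2

Subtracting seven from the interval number removes an octave: 9 − 7 = 2.
Quality carries through unchanged, so the simple form is an augmented second.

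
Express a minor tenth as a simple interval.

minor 3rd

Take out an octave (7 from the number): 10 − 7 = 3.
That makes a minor tenth a compound minor third — an octave plus a minor third.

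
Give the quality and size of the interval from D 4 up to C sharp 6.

D to C spans seven letter names (D-E-F-G-A-B-C), plus an octave, so the interval is some kind of fourteenth.
D4 to C#6 is 23 semitones, matching the major fourteenth exactly, so the quality is major.
(Equivalently, a compound major seventh: a major seventh plus an octave.)

M14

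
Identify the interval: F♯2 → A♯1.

Descending from F#2 to A#1 is the same interval as ascending A#1 to F#2.
A to F spans six letter names (A-B-C-D-E-F): a sixth.
At 8 semitones, A#1→F#2 falls one short of a major sixth: minor.

minor sixth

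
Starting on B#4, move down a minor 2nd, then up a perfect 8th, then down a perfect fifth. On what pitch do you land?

A minor second down from B#4 is A##4.
A perfect octave up from A##4 is A##5.
A##5 down a perfect fifth → D##5 (7 semitones).

D##5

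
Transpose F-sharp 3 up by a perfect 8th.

F-sharp 4

The letter stays F (same as the start), shifted an octave up.
A perfect octave is 12 semitones; 12 semitones up from F#3 gives F#4.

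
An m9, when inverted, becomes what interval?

M7

First reduce the compound minor ninth to its simple form, a minor second.
The rule of nine gives the new number: 9 − 2 = 7, so a second becomes a seventh.
The quality also flips — minor becomes major — giving a major seventh.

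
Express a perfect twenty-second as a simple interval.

Each octave removed subtracts seven from the number: 22 − 14 = 8.
Quality carries through unchanged, so the simple form is a perfect octave.

perfect 8th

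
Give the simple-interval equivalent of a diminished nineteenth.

diminished fifth

Each octave removed subtracts seven from the number: 19 − 14 = 5.
That makes a diminished nineteenth a compound diminished fifth — 2 octaves plus a diminished fifth.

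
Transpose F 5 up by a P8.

The letter stays F (same as the start), shifted an octave up.
A perfect octave spans 12 semitones, so from F5 the target pitch is F6.

F 6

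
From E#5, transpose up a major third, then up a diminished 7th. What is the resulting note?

F#6

E#5 up a major third → G##5 (4 semitones).
Up a diminished seventh from G##5: F#6 (9 semitones up).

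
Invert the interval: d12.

First reduce the compound diminished twelfth to its simple form, a diminished fifth.
The rule of nine gives the new number: 9 − 5 = 4, so a fifth becomes a fourth.
Quality inverts too: diminished becomes augmented. That makes the inversion an augmented fourth.

A4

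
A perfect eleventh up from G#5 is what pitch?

C#7

Four letters up from G (plus an octave) reaches C.
A perfect eleventh spans 17 semitones, so from G#5 the target pitch is C#7.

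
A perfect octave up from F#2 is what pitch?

F#3

An octave keeps the letter name F, an octave up from F.
A perfect octave is 12 semitones; 12 semitones up from F#2 gives F#3.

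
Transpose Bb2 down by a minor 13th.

Counting six letter names plus an octave down from B lands on D.
A minor thirteenth is 20 semitones; 20 semitones down from Bb2 gives D1.

D1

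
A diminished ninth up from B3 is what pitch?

Two letters up from B (plus an octave) reaches C.
Moving 12 semitones up from B3 (the size of a diminished ninth) reaches Cb5.

Cb5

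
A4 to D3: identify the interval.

Descending from A4 to D3 is the same interval as ascending D3 to A4.
D to A spans five letter names (D-E-F-G-A), plus an octave, so the interval is some kind of twelfth.
D3 to A4 is 19 semitones, matching the perfect twelfth exactly, so the quality is perfect.
(Equivalently, a compound perfect fifth: a perfect fifth plus an octave.)

perfect twelfth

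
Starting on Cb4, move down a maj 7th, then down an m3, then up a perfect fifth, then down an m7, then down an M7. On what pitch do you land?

Cb4 down a major seventh → Dbb3 (11 semitones).
Down a minor third from Dbb3: Bbb2 (3 semitones down).
Bbb2 up a perfect fifth → Fb3 (7 semitones).
Down a minor seventh from Fb3: Gb2 (10 semitones down).
A major seventh down from Gb2 is Abb1.

Abb1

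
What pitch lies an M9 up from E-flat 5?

F 6

The ninth's letter: E up two letter names plus an octave → F.
A major ninth is 14 semitones; 14 semitones up from Eb5 gives F6.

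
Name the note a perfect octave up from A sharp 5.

A sharp 6

An octave keeps the letter name A, an octave up from A.
A perfect octave is 12 semitones; 12 semitones up from A#5 gives A#6.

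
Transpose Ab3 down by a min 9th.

The ninth's letter: A down two letter names plus an octave → G.
A minor ninth is 13 semitones; 13 semitones down from Ab3 gives G2.

G2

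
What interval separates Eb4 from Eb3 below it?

P8

Descending from Eb4 to Eb3 is the same interval as ascending Eb3 to Eb4.
E to E is the same letter name, plus an octave: an octave.
Counting semitones, Eb3→Eb4 is 12, which is the perfect octave.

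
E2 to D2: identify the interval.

major 2nd

Descending from E2 to D2 is the same interval as ascending D2 to E2.
D to E spans two letter names (D-E): a second.
D2 to E2 is 2 semitones, matching the major second exactly, so the quality is major.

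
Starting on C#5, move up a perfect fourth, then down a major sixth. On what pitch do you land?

A4

A perfect fourth up from C#5 is F#5.
Down a major sixth from F#5: A4 (9 semitones down).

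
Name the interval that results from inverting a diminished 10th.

augmented sixth

First reduce the compound diminished tenth to its simple form, a diminished third.
The rule of nine gives the new number: 9 − 3 = 6, so a third becomes a sixth.
And diminished becomes augmented under inversion, so we get an augmented sixth.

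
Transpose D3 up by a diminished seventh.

Cb4

Counting seven letter names up from D lands on C.
A diminished seventh is 9 semitones; 9 semitones up from D3 gives Cb4.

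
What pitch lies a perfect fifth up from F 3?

C 4

The fifth takes the letter from F up to C.
Moving 7 semitones up from F3 (the size of a perfect fifth) reaches C4.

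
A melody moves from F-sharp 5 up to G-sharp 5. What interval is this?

F to G spans two letter names (F-G), so the interval is some kind of second.
The major second spans 2 semitones, and F#5 to G#5 is exactly 2 semitones — so this is a major second.

M2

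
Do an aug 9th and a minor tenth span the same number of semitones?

Yes

An augmented ninth = 15 semitones = a minor tenth; enharmonically equal.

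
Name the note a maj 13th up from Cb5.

The thirteenth's letter: C up six letter names plus an octave → A.
A major thirteenth is 21 semitones; 21 semitones up from Cb5 gives Ab6.

Ab6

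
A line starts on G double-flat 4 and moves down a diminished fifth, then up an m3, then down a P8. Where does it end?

Gbb4 down a diminished fifth → Cb4 (6 semitones).
Cb4 up a minor third → Ebb4 (3 semitones).
Ebb4 down a perfect octave → Ebb3 (12 semitones).

E double-flat 3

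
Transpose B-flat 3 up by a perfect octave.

B-flat 4

An octave keeps the letter name B, an octave up from B.
A perfect octave spans 12 semitones, so from Bb3 the target pitch is Bb4.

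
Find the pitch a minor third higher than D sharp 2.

Three letter names up from D: F.
Moving 3 semitones up from D#2 (the size of a minor third) reaches F#2.

F sharp 2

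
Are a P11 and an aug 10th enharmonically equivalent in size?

Yes

A perfect eleventh = 17 semitones = an augmented tenth; enharmonically equal.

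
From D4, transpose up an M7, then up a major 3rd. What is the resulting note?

A major seventh up from D4 is C#5.
C#5 up a major third → E#5 (4 semitones).

E#5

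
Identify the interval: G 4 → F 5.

G to F spans seven letter names (G-A-B-C-D-E-F), so the interval is some kind of seventh.
At 10 semitones, G4→F5 falls one short of a major seventh: minor.

minor seventh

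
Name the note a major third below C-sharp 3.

A 2

The third takes the letter from C down to A.
A major third spans 4 semitones, so from C#3 the target pitch is A2.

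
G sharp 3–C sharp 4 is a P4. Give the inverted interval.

P5

The rule of nine gives the new number: 9 − 4 = 5, so a fourth becomes a fifth.
The quality also flips — perfect stays perfect — giving a perfect fifth.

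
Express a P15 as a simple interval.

perfect octave

Subtracting seven from the interval number removes an octave: 15 − 7 = 8.
That makes a perfect fifteenth a compound perfect octave — an octave plus a perfect octave.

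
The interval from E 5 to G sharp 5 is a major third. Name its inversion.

minor sixth

Interval numbers invert to sum to nine: 3 + 6 = 9, so a third inverts to a sixth.
Quality inverts too: major becomes minor. That makes the inversion a minor sixth.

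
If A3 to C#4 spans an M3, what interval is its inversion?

The rule of nine gives the new number: 9 − 3 = 6, so a third becomes a sixth.
And major becomes minor under inversion, so we get a minor sixth.

m6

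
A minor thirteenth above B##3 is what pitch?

Six letters up from B (plus an octave) reaches G.
A minor thirteenth is 20 semitones; 20 semitones up from B##3 gives G##5.

G##5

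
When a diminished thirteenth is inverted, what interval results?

augmented 3rd

First reduce the compound diminished thirteenth to its simple form, a diminished sixth.
The rule of nine gives the new number: 9 − 6 = 3, so a sixth becomes a third.
Quality inverts too: diminished becomes augmented. That makes the inversion an augmented third.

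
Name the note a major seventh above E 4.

Counting seven letter names up from E lands on D.
Moving 11 semitones up from E4 (the size of a major seventh) reaches D#5.

D-sharp 5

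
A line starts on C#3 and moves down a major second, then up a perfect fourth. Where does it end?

A major second down from C#3 is B2.
B2 up a perfect fourth → E3 (5 semitones).

E3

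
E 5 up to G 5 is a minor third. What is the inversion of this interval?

Interval numbers invert to sum to nine: 3 + 6 = 9, so a third inverts to a sixth.
The quality also flips — minor becomes major — giving a major sixth.

M6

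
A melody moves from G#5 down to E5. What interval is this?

major third

Descending from G#5 to E5 is the same interval as ascending E5 to G#5.
E to G spans three letter names (E-F-G): a third.
The major third spans 4 semitones, and E5 to G#5 is exactly 4 semitones — so this is a major third.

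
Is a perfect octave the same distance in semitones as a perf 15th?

No

A perfect octave is 12 semitones but a perfect fifteenth is 24 semitones — different sizes.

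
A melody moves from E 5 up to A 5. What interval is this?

P4

E to A spans four letter names (E-F-G-A): a fourth.
E5 to A5 is 5 semitones, matching the perfect fourth exactly, so the quality is perfect.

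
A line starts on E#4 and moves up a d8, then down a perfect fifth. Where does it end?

E#4 up a diminished octave → E5 (11 semitones).
A perfect fifth down from E5 is A4.

A4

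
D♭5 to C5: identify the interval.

m2

Descending from Db5 to C5 is the same interval as ascending C5 to Db5.
C to D spans two letter names (C-D) — that makes it a second of some quality.
At 1 semitone, C5→Db5 falls one short of a major second: minor.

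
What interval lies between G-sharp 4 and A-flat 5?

diminished 9th

G to A spans two letter names (G-A), plus an octave — that makes it a ninth of some quality.
The major ninth is 14 semitones; here we have 12, two semitones narrower: diminished.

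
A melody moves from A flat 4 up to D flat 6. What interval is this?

A to D spans four letter names (A-B-C-D), plus an octave: an eleventh.
Ab4 to Db6 is 17 semitones, matching the perfect eleventh exactly, so the quality is perfect.
(Equivalently, a compound perfect fourth: a perfect fourth plus an octave.)

perfect 11th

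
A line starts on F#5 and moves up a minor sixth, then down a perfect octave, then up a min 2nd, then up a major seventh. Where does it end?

F#5 up a minor sixth → D6 (8 semitones).
Down a perfect octave from D6: D5 (12 semitones down).
Up a minor second from D5: Eb5 (1 semitone up).
Up a major seventh from Eb5: D6 (11 semitones up).

D6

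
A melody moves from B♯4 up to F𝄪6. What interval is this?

B to F spans five letter names (B-C-D-E-F), plus an octave: a twelfth.
The perfect twelfth spans 19 semitones, and B#4 to F##6 is exactly 19 semitones — so this is a perfect twelfth.
(Equivalently, a compound perfect fifth: a perfect fifth plus an octave.)

perfect 12th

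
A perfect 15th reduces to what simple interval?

Take out an octave (7 from the number): 15 − 7 = 8.
Quality carries through unchanged, so the simple form is a perfect octave.

perfect octave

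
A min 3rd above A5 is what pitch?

C6

Counting three letter names up from A lands on C.
A minor third is 3 semitones; 3 semitones up from A5 gives C6.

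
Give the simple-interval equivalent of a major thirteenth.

major 6th

Subtracting seven from the interval number removes an octave: 13 − 7 = 6.
That makes a major thirteenth a compound major sixth — an octave plus a major sixth.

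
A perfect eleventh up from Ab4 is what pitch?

The eleventh's letter: A up four letter names plus an octave → D.
A perfect eleventh is 17 semitones; 17 semitones up from Ab4 gives Db6.

Db6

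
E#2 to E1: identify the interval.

A8

Descending from E#2 to E1 is the same interval as ascending E1 to E#2.
E to E is the same letter name, plus an octave: an octave.
The perfect octave is 12 semitones; here we have 13, one semitone wider: augmented.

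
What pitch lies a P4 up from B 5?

Counting four letter names up from B lands on E.
A perfect fourth spans 5 semitones, so from B5 the target pitch is E6.

E 6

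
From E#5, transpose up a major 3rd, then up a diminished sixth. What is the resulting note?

E6

A major third up from E#5 is G##5.
A diminished sixth up from G##5 is E6.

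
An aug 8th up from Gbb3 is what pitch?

Gb4

An octave keeps the letter name G, an octave up from G.
An augmented octave spans 13 semitones, so from Gbb3 the target pitch is Gb4.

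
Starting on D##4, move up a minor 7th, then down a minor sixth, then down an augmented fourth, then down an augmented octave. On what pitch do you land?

D##4 up a minor seventh → C##5 (10 semitones).
Down a minor sixth from C##5: E##4 (8 semitones down).
E##4 down an augmented fourth → B#3 (6 semitones).
Down an augmented octave from B#3: B2 (13 semitones down).

B2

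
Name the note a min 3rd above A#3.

Three letter names up from A: C.
Moving 3 semitones up from A#3 (the size of a minor third) reaches C#4.

C#4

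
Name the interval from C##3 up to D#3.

C to D spans two letter names (C-D) — that makes it a second of some quality.
A major second would be 2 semitones, but C##3 to D#3 is 1 — one semitone narrower, making it a minor second.

minor 2nd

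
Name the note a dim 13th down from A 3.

C-double-sharp 2

Counting six letter names plus an octave down from A lands on C.
A diminished thirteenth is 19 semitones; 19 semitones down from A3 gives C##2.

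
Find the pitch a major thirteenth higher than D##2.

B##3

Six letters up from D (plus an octave) reaches B.
Moving 21 semitones up from D##2 (the size of a major thirteenth) reaches B##3.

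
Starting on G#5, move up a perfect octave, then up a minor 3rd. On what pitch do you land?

B6

A perfect octave up from G#5 is G#6.
Up a minor third from G#6: B6 (3 semitones up).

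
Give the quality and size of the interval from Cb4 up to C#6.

C to C is the same letter name, plus 2 octaves, so the interval is some kind of fifteenth.
A perfect fifteenth would be 24 semitones; Cb4 to C#6 is 26, two semitones wider, so the interval is doubly augmented.
(Equivalently, a compound doubly augmented octave: a doubly augmented octave plus an octave.)

doubly augmented 15th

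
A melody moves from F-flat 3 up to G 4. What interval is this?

augmented 9th

F to G spans two letter names (F-G), plus an octave — that makes it a ninth of some quality.
The major ninth is 14 semitones; here we have 15, one semitone wider: augmented.
(Equivalently, a compound augmented second: an augmented second plus an octave.)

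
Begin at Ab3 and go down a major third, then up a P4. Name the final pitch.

Bbb3

Ab3 down a major third → Fb3 (4 semitones).
A perfect fourth up from Fb3 is Bbb3.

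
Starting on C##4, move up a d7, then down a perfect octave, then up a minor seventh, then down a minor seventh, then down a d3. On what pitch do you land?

C##4 up a diminished seventh → B4 (9 semitones).
A perfect octave down from B4 is B3.
B3 up a minor seventh → A4 (10 semitones).
A minor seventh down from A4 is B3.
B3 down a diminished third → G##3 (2 semitones).

G##3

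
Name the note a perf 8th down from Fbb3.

Fbb2

The letter stays F (same as the start), shifted an octave down.
Moving 12 semitones down from Fbb3 (the size of a perfect octave) reaches Fbb2.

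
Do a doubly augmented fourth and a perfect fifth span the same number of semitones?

Yes

Both span 7 semitones: a doubly augmented fourth and a perfect fifth are the same chromatic distance.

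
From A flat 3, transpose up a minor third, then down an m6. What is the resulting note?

E flat 3

Up a minor third from Ab3: Cb4 (3 semitones up).
Down a minor sixth from Cb4: Eb3 (8 semitones down).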